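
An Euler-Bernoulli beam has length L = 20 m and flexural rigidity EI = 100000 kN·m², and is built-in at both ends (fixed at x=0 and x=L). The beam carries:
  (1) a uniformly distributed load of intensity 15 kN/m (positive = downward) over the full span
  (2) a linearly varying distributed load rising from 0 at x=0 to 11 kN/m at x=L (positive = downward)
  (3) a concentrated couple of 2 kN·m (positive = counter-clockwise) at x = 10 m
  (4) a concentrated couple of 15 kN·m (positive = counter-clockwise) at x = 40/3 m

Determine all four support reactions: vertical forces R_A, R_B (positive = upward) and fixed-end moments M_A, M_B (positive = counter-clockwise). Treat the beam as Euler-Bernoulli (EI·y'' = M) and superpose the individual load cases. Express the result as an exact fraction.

Load 1 — uniform load w=15 kN/m over full span:
  R_A = wL/2 = 15·20/2 = 150 kN
  M_A = wL²/12 = 15·20²/12 = 500 kN·m
  R_B = wL/2 = 15·20/2 = 150 kN
  M_B = -wL²/12 = -15·20²/12 = -500 kN·m
Load 2 — triangular load w₀=11 kN/m (0→w₀ over full span):
  R_A = 3w₀L/20 = 3·11·20/20 = 33 kN
  M_A = w₀L²/30 = 11·20²/30 = 440/3 kN·m
  R_B = 7w₀L/20 = 7·11·20/20 = 77 kN
  M_B = -w₀L²/20 = -11·20²/20 = -220 kN·m
Load 3 — applied couple M₀=2 kN·m at a=10 m (b=L-a=10):
  R_A = 6M₀ab/L³ = 6·2·10·10/20³ = 3/20 kN
  M_A = M₀b(2a-b)/L² = 2·10·(2·10-10)/20² = 1/2 kN·m
  R_B = -6M₀ab/L³ = -6·2·10·10/20³ = -3/20 kN
  M_B = M₀a(2b-a)/L² = 2·10·(2·10-10)/20² = 1/2 kN·m
Load 4 — applied couple M₀=15 kN·m at a=40/3 m (b=L-a=20/3):
  R_A = 6M₀ab/L³ = 6·15·(40/3)·(20/3)/20³ = 1 kN
  M_A = M₀b(2a-b)/L² = 15·(20/3)·(2·(40/3)-(20/3))/20² = 5 kN·m
  R_B = -6M₀ab/L³ = -6·15·(40/3)·(20/3)/20³ = -1 kN
  M_B = M₀a(2b-a)/L² = 15·(40/3)·(2·(20/3)-(40/3))/20² = 0 kN·m
Superposition: R_A = 3683/20 kN, M_A = 3913/6 kN·m, R_B = 4517/20 kN, M_B = -1439/2 kN·m

R_A = 3683/20 kN, M_A = 3913/6 kN·m, R_B = 4517/20 kN, M_B = -1439/2 kN·m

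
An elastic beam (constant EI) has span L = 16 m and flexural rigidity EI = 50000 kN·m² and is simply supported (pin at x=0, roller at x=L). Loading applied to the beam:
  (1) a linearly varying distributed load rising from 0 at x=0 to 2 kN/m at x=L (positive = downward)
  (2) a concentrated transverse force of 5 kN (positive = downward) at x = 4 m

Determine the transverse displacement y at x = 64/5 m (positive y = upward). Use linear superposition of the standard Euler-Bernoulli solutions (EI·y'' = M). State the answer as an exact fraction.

Load 1 — triangular load w₀=2 kN/m (0→w₀ over full span):
  y_1 = -w₀x(7L⁴-10L²x²+3x⁴)/(360LEI) = -2·(64/5)·(7·16⁴-10·16²·(64/5)²+3·(64/5)⁴)/(360·16·50000) = -520192/48828125 m
Load 2 — point force P=5 kN at a=4 m (b=L-a=12):
  y_2 = -Pa(L-x)(2Lx-a²-x²)/(6LEI)  [x>a] = -5·4·(16-(64/5))·(2·16·(64/5)-4²-(64/5)²)/(6·16·50000) = -718/234375 m
Superposition: y = Σ y_i = -2009326/146484375 m ≈ -0.013717 m

y(64/5) = -2009326/146484375 m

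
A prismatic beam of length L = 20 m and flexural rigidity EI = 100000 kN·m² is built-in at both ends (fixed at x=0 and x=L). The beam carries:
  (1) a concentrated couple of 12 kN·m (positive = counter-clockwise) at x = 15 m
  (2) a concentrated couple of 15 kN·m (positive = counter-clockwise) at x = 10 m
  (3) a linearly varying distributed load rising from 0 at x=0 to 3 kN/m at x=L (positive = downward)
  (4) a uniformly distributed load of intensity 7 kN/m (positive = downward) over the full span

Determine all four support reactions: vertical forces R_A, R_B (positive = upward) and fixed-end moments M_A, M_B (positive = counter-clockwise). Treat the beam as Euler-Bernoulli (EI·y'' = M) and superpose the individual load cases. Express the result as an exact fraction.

Load 1 — applied couple M₀=12 kN·m at a=15 m (b=L-a=5):
  R_A = 6M₀ab/L³ = 6·12·15·5/20³ = 27/40 kN
  M_A = M₀b(2a-b)/L² = 12·5·(2·15-5)/20² = 15/4 kN·m
  R_B = -6M₀ab/L³ = -6·12·15·5/20³ = -27/40 kN
  M_B = M₀a(2b-a)/L² = 12·15·(2·5-15)/20² = -9/4 kN·m
Load 2 — applied couple M₀=15 kN·m at a=10 m (b=L-a=10):
  R_A = 6M₀ab/L³ = 6·15·10·10/20³ = 9/8 kN
  M_A = M₀b(2a-b)/L² = 15·10·(2·10-10)/20² = 15/4 kN·m
  R_B = -6M₀ab/L³ = -6·15·10·10/20³ = -9/8 kN
  M_B = M₀a(2b-a)/L² = 15·10·(2·10-10)/20² = 15/4 kN·m
Load 3 — triangular load w₀=3 kN/m (0→w₀ over full span):
  R_A = 3w₀L/20 = 3·3·20/20 = 9 kN
  M_A = w₀L²/30 = 3·20²/30 = 40 kN·m
  R_B = 7w₀L/20 = 7·3·20/20 = 21 kN
  M_B = -w₀L²/20 = -3·20²/20 = -60 kN·m
Load 4 — uniform load w=7 kN/m over full span:
  R_A = wL/2 = 7·20/2 = 70 kN
  M_A = wL²/12 = 7·20²/12 = 700/3 kN·m
  R_B = wL/2 = 7·20/2 = 70 kN
  M_B = -wL²/12 = -7·20²/12 = -700/3 kN·m
Superposition: R_A = 404/5 kN, M_A = 1685/6 kN·m, R_B = 446/5 kN, M_B = -1751/6 kN·m

R_A = 404/5 kN, M_A = 1685/6 kN·m, R_B = 446/5 kN, M_B = -1751/6 kN·m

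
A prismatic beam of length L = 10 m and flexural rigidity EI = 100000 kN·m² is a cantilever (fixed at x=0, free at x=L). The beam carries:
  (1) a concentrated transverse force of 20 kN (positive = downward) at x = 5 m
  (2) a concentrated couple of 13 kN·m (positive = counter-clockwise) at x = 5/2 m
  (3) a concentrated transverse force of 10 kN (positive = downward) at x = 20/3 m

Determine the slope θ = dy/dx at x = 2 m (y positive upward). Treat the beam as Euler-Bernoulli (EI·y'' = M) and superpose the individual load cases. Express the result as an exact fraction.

Load 1 — point force P=20 kN at a=5 m (b=L-a=5):
  θ_1 = -Px(2a-x)/(2EI)  [x≤a] = -20·2·(2·5-2)/(2·100000) = -1/625 rad
Load 2 — applied couple M₀=13 kN·m at a=5/2 m (b=L-a=15/2):
  θ_2 = M₀x/EI  [x≤a] = 13·2/100000 = 13/50000 rad
Load 3 — point force P=10 kN at a=20/3 m (b=L-a=10/3):
  θ_3 = -Px(2a-x)/(2EI)  [x≤a] = -10·2·(2·(20/3)-2)/(2·100000) = -17/15000 rad
Superposition: θ = Σ θ_i = -371/150000 rad ≈ -0.002473 rad

θ(2) = -371/150000 rad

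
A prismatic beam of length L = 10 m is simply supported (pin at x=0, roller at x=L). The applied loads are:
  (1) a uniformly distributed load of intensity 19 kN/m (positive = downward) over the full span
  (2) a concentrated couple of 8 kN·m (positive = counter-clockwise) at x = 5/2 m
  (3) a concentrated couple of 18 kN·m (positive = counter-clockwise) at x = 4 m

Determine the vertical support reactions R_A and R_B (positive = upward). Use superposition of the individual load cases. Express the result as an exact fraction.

Load 1 — uniform load w=19 kN/m over full span:
  R_A = wL/2 = 19·10/2 = 95 kN
  R_B = wL/2 = 19·10/2 = 95 kN
Load 2 — applied couple M₀=8 kN·m at a=5/2 m (b=L-a=15/2):
  R_A = M₀/L = 8/10 = 4/5 kN
  R_B = -M₀/L = -8/10 = -4/5 kN
Load 3 — applied couple M₀=18 kN·m at a=4 m (b=L-a=6):
  R_A = M₀/L = 18/10 = 9/5 kN
  R_B = -M₀/L = -18/10 = -9/5 kN
Superposition: R_A = 488/5 kN, R_B = 462/5 kN

R_A = 488/5 kN, R_B = 462/5 kN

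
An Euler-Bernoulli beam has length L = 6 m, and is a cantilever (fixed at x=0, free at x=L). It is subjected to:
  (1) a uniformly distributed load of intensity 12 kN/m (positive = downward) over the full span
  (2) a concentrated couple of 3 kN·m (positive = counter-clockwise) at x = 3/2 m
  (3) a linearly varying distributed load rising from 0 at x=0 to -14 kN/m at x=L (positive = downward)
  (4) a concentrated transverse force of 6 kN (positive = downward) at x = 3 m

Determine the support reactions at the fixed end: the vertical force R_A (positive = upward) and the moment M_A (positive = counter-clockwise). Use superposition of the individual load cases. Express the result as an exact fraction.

Load 1 — uniform load w=12 kN/m over full span:
  R_A = wL = 12·6 = 72 kN
  M_A = wL²/2 = 12·6²/2 = 216 kN·m
Load 2 — applied couple M₀=3 kN·m at a=3/2 m (b=L-a=9/2):
  R_A = 0 kN
  M_A = -M₀ = -3 kN·m
Load 3 — triangular load w₀=-14 kN/m (0→w₀ over full span):
  R_A = w₀L/2 = (-14)·6/2 = -42 kN
  M_A = w₀L²/3 = (-14)·6²/3 = -168 kN·m
Load 4 — point force P=6 kN at a=3 m (b=L-a=3):
  R_A = P = 6 kN
  M_A = Pa = 6·3 = 18 kN·m
Superposition: R_A = 36 kN, M_A = 63 kN·m

R_A = 36 kN, M_A = 63 kN·m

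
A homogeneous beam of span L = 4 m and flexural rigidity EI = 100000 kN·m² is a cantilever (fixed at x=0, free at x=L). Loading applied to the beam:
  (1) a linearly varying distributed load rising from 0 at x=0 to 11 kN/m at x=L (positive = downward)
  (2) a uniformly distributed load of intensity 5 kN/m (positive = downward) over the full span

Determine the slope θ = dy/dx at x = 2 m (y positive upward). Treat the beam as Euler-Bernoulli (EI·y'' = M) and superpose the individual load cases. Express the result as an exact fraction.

Load 1 — triangular load w₀=11 kN/m (0→w₀ over full span):
  θ_1 = (w₀Lx²/4-w₀L²x/3-w₀x⁴/(24L))/EI = (11·4·2²/4-11·4²·2/3-11·2⁴/(24·4))/100000 = -451/600000 rad
Load 2 — uniform load w=5 kN/m over full span:
  θ_2 = -wx(x²-3Lx+3L²)/(6EI) = -5·2·(2²-3·4·2+3·4²)/(6·100000) = -7/15000 rad
Superposition: θ = Σ θ_i = -731/600000 rad ≈ -0.001218 rad

θ(2) = -731/600000 rad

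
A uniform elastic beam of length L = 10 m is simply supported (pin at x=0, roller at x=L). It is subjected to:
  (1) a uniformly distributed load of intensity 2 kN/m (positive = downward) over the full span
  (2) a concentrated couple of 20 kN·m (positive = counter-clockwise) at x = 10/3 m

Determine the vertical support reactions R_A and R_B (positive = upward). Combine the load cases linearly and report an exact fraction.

R_A = 12 kN, R_B = 8 kN

Load 1 — uniform load w=2 kN/m over full span:
  R_A = wL/2 = 2·10/2 = 10 kN
  R_B = wL/2 = 2·10/2 = 10 kN
Load 2 — applied couple M₀=20 kN·m at a=10/3 m (b=L-a=20/3):
  R_A = M₀/L = 20/10 = 2 kN
  R_B = -M₀/L = -20/10 = -2 kN
Superposition: R_A = 12 kN, R_B = 8 kN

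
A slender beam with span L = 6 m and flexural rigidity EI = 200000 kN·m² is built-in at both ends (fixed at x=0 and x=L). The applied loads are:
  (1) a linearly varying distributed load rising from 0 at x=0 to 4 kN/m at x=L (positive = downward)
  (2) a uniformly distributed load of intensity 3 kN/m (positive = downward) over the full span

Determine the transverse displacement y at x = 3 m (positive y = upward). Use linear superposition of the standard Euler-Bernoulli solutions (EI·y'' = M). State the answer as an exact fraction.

y(3) = -27/320000 m

Load 1 — triangular load w₀=4 kN/m (0→w₀ over full span):
  y_1 = -w₀x²(L-x)²(x+2L)/(120LEI) = -4·3²·(6-3)²·(3+2·6)/(120·6·200000) = -27/800000 m
Load 2 — uniform load w=3 kN/m over full span:
  y_2 = -wx²(L-x)²/(24EI) = -3·3²·(6-3)²/(24·200000) = -81/1600000 m
Superposition: y = Σ y_i = -27/320000 m ≈ -0.000084 m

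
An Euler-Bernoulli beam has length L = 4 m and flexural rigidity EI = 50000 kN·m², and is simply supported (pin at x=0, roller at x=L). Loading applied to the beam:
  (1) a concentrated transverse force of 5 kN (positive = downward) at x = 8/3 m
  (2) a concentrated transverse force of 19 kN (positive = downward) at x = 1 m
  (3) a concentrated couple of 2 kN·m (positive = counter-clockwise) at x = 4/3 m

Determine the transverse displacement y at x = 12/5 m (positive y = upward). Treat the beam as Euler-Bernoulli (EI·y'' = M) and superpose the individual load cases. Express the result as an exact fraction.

Load 1 — point force P=5 kN at a=8/3 m (b=L-a=4/3):
  y_1 = -Pbx(L²-b²-x²)/(6LEI)  [x≤a] = -5·(4/3)·(12/5)·(4²-(4/3)²-(12/5)²)/(6·4·50000) = -238/2109375 m
Load 2 — point force P=19 kN at a=1 m (b=L-a=3):
  y_2 = -Pa(L-x)(2Lx-a²-x²)/(6LEI)  [x>a] = -19·1·(4-(12/5))·(2·4·(12/5)-1²-(12/5)²)/(6·4·50000) = -5909/18750000 m
Load 3 — applied couple M₀=2 kN·m at a=4/3 m (b=L-a=8/3):
  y_3 = (M₀x³/(6L)-M₀(x-a)²/2+C₁x)/EI  [x>a] with C₁=M₀(3b²-L²)/(6L)=4/9 = (2·(12/5)³/(6·4)-2·((12/5)-(4/3))²/2+(4/9)·(12/5))/50000 = 76/3515625 m
Superposition: y = Σ y_i = -68573/168750000 m ≈ -0.000406 m

y(12/5) = -68573/168750000 m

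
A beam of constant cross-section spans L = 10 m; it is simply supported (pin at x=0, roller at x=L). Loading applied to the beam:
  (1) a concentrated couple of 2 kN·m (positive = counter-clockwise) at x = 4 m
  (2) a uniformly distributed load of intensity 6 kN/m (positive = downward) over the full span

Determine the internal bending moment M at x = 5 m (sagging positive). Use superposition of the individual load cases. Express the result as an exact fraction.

Load 1 — applied couple M₀=2 kN·m at a=4 m (b=L-a=6):
  M_1 = M₀x/L - M₀  [x>a] = 2·5/10 - 2 = -1 kN·m
Load 2 — uniform load w=6 kN/m over full span:
  M_2 = wx(L-x)/2 = 6·5·(10-5)/2 = 75 kN·m
Superposition: M = Σ M_i = 74 kN·m ≈ 74.000000 kN·m

M(5) = 74 kN·m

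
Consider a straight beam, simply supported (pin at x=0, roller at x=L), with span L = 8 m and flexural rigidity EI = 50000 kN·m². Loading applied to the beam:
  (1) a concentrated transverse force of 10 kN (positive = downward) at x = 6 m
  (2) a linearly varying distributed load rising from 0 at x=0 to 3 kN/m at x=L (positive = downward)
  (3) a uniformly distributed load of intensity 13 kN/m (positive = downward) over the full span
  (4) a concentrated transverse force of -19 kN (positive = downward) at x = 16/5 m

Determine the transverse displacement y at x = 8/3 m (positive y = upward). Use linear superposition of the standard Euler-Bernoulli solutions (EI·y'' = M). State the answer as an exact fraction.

y(8/3) = -705319/63281250 m

Load 1 — point force P=10 kN at a=6 m (b=L-a=2):
  y_1 = -Pbx(L²-b²-x²)/(6LEI)  [x≤a] = -10·2·(8/3)·(8²-2²-(8/3)²)/(6·8·50000) = -119/101250 m
Load 2 — triangular load w₀=3 kN/m (0→w₀ over full span):
  y_2 = -w₀x(7L⁴-10L²x²+3x⁴)/(360LEI) = -3·(8/3)·(7·8⁴-10·8²·(8/3)²+3·(8/3)⁴)/(360·8·50000) = -1024/759375 m
Load 3 — uniform load w=13 kN/m over full span:
  y_3 = -wx(L³-2Lx²+x³)/(24EI) = -13·(8/3)·(8³-2·8·(8/3)²+(8/3)³)/(24·50000) = -9152/759375 m
Load 4 — point force P=-19 kN at a=16/5 m (b=L-a=24/5):
  y_4 = -Pbx(L²-b²-x²)/(6LEI)  [x≤a] = -(-19)·(24/5)·(8/3)·(8²-(24/5)²-(8/3)²)/(6·8·50000) = 36176/10546875 m
Superposition: y = Σ y_i = -705319/63281250 m ≈ -0.011146 m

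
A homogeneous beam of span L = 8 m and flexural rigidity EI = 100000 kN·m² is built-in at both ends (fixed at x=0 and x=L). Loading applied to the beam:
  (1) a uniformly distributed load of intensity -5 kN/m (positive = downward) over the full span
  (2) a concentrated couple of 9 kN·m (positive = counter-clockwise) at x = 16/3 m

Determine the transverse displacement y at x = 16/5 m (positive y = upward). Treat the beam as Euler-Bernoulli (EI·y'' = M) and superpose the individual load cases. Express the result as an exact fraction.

Load 1 — uniform load w=-5 kN/m over full span:
  y_1 = -wx²(L-x)²/(24EI) = -(-5)·(16/5)²·(8-(16/5))²/(24·100000) = 192/390625 m
Load 2 — applied couple M₀=9 kN·m at a=16/3 m (b=L-a=8/3):
  y_2 = (R_Ax³/6 - M_Ax²/2)/EI  [x≤a] with R_A=3/2, M_A=3 = ((3/2)·(16/5)³/6 - 3·(16/5)²/2)/100000 = -28/390625 m
Superposition: y = Σ y_i = 164/390625 m ≈ 0.000420 m

y(16/5) = 164/390625 m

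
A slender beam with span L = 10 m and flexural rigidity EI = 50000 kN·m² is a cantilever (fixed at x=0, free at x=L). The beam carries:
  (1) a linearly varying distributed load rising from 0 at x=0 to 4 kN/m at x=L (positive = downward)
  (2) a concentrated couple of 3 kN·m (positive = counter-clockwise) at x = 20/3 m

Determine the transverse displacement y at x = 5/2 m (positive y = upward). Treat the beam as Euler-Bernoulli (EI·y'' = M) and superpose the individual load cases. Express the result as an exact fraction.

Load 1 — triangular load w₀=4 kN/m (0→w₀ over full span):
  y_1 = (w₀Lx³/12-w₀L²x²/6-w₀x⁵/(120L))/EI = (4·10·(5/2)³/12-4·10²·(5/2)²/6-4·(5/2)⁵/(120·10))/50000 = -1121/153600 m
Load 2 — applied couple M₀=3 kN·m at a=20/3 m (b=L-a=10/3):
  y_2 = M₀x²/(2EI)  [x≤a] = 3·(5/2)²/(2·50000) = 3/16000 m
Superposition: y = Σ y_i = -5461/768000 m ≈ -0.007111 m

y(5/2) = -5461/768000 m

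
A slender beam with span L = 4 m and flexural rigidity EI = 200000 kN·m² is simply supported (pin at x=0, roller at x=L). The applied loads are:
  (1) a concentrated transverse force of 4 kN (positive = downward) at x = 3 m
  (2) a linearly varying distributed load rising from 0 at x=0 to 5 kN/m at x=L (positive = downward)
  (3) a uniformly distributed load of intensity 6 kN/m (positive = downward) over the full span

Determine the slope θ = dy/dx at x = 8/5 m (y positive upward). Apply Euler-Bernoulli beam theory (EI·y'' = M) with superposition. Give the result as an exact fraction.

Load 1 — point force P=4 kN at a=3 m (b=L-a=1):
  θ_1 = -Pb(L²-b²-3x²)/(6LEI)  [x≤a] = -4·1·(4²-1²-3·(8/5)²)/(6·4·200000) = -61/10000000 rad
Load 2 — triangular load w₀=5 kN/m (0→w₀ over full span):
  θ_2 = -w₀(7L⁴-30L²x²+15x⁴)/(360LEI) = -5·(7·4⁴-30·4²·(8/5)²+15·(8/5)⁴)/(360·4·200000) = -323/28125000 rad
Load 3 — uniform load w=6 kN/m over full span:
  θ_3 = -w(L³-6Lx²+4x³)/(24EI) = -6·(4³-6·4·(8/5)²+4·(8/5)³)/(24·200000) = -37/1562500 rad
Superposition: θ = Σ θ_i = -18569/450000000 rad ≈ -0.000041 rad

θ(8/5) = -18569/450000000 rad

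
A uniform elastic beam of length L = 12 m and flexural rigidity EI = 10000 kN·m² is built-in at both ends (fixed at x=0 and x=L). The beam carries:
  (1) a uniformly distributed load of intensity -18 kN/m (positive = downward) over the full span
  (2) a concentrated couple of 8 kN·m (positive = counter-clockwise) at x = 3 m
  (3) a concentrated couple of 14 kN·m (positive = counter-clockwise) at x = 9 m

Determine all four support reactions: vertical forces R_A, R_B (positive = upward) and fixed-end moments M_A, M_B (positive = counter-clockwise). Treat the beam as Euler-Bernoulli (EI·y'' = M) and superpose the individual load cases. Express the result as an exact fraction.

Load 1 — uniform load w=-18 kN/m over full span:
  R_A = wL/2 = (-18)·12/2 = -108 kN
  M_A = wL²/12 = (-18)·12²/12 = -216 kN·m
  R_B = wL/2 = (-18)·12/2 = -108 kN
  M_B = -wL²/12 = -(-18)·12²/12 = 216 kN·m
Load 2 — applied couple M₀=8 kN·m at a=3 m (b=L-a=9):
  R_A = 6M₀ab/L³ = 6·8·3·9/12³ = 3/4 kN
  M_A = M₀b(2a-b)/L² = 8·9·(2·3-9)/12² = -3/2 kN·m
  R_B = -6M₀ab/L³ = -6·8·3·9/12³ = -3/4 kN
  M_B = M₀a(2b-a)/L² = 8·3·(2·9-3)/12² = 5/2 kN·m
Load 3 — applied couple M₀=14 kN·m at a=9 m (b=L-a=3):
  R_A = 6M₀ab/L³ = 6·14·9·3/12³ = 21/16 kN
  M_A = M₀b(2a-b)/L² = 14·3·(2·9-3)/12² = 35/8 kN·m
  R_B = -6M₀ab/L³ = -6·14·9·3/12³ = -21/16 kN
  M_B = M₀a(2b-a)/L² = 14·9·(2·3-9)/12² = -21/8 kN·m
Superposition: R_A = -1695/16 kN, M_A = -1705/8 kN·m, R_B = -1761/16 kN, M_B = 1727/8 kN·m

R_A = -1695/16 kN, M_A = -1705/8 kN·m, R_B = -1761/16 kN, M_B = 1727/8 kN·m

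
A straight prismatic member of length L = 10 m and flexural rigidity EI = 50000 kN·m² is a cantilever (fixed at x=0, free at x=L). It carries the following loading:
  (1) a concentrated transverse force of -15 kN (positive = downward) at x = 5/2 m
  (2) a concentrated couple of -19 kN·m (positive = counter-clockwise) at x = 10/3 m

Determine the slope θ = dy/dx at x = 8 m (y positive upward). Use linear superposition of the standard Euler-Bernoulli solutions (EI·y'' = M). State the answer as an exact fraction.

θ(8) = -79/240000 rad

Load 1 — point force P=-15 kN at a=5/2 m (b=L-a=15/2):
  θ_1 = -Pa²/(2EI)  [x>a] = -(-15)·(5/2)²/(2·50000) = 3/3200 rad
Load 2 — applied couple M₀=-19 kN·m at a=10/3 m (b=L-a=20/3):
  θ_2 = M₀a/EI  [x>a] = (-19)·(10/3)/50000 = -19/15000 rad
Superposition: θ = Σ θ_i = -79/240000 rad ≈ -0.000329 rad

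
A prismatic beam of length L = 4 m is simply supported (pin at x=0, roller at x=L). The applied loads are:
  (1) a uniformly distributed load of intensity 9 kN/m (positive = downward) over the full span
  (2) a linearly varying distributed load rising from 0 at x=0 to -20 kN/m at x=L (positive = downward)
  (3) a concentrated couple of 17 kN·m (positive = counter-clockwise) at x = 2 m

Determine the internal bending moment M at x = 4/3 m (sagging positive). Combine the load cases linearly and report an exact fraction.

M(4/3) = 475/81 kN·m

Load 1 — uniform load w=9 kN/m over full span:
  M_1 = wx(L-x)/2 = 9·(4/3)·(4-(4/3))/2 = 16 kN·m
Load 2 — triangular load w₀=-20 kN/m (0→w₀ over full span):
  M_2 = w₀Lx/6 - w₀x³/(6L) = (-20)·4·(4/3)/6 - (-20)·(4/3)³/(6·4) = -1280/81 kN·m
Load 3 — applied couple M₀=17 kN·m at a=2 m (b=L-a=2):
  M_3 = M₀x/L  [x≤a] = 17·(4/3)/4 = 17/3 kN·m
Superposition: M = Σ M_i = 475/81 kN·m ≈ 5.864198 kN·m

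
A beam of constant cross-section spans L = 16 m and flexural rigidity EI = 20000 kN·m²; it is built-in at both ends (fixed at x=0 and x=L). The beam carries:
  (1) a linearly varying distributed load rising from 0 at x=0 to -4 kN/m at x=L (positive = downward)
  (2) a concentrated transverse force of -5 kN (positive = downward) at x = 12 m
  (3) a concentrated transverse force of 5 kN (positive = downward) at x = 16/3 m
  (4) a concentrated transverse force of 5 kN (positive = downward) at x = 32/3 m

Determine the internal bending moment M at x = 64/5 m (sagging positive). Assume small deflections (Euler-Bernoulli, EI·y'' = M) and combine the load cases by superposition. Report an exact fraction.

M(64/5) = -24269/4500 kN·m

Load 1 — triangular load w₀=-4 kN/m (0→w₀ over full span):
  M_1 = 3w₀Lx/20 - w₀L²/30 - w₀x³/(6L) = 3·(-4)·16·(64/5)/20 - (-4)·16²/30 - (-4)·(64/5)³/(6·16) = -512/375 kN·m
Load 2 — point force P=-5 kN at a=12 m (b=L-a=4):
  M_2 = Pa²(a+3b)(L-x)/L³ - Pa²b/L²  [x>a] = (-5)·12²·(12+3·4)·(16-(64/5))/16³ - (-5)·12²·4/16² = -9/4 kN·m
Load 3 — point force P=5 kN at a=16/3 m (b=L-a=32/3):
  M_3 = Pa²(a+3b)(L-x)/L³ - Pa²b/L²  [x>a] = 5·(16/3)²·((16/3)+3·(32/3))·(16-(64/5))/16³ - 5·(16/3)²·(32/3)/16² = -16/9 kN·m
Load 4 — point force P=5 kN at a=32/3 m (b=L-a=16/3):
  M_4 = Pa²(a+3b)(L-x)/L³ - Pa²b/L²  [x>a] = 5·(32/3)²·((32/3)+3·(16/3))·(16-(64/5))/16³ - 5·(32/3)²·(16/3)/16² = 0 kN·m
Superposition: M = Σ M_i = -24269/4500 kN·m ≈ -5.393111 kN·m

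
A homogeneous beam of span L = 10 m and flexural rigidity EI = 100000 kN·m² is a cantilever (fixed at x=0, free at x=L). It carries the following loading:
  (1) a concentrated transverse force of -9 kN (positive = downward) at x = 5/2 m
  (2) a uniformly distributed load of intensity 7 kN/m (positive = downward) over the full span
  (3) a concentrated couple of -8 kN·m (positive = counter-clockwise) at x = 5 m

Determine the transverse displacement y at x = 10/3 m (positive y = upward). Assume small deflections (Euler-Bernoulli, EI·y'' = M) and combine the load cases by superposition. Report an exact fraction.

Load 1 — point force P=-9 kN at a=5/2 m (b=L-a=15/2):
  y_1 = -Pa²(3x-a)/(6EI)  [x>a] = -(-9)·(5/2)²·(3·(10/3)-(5/2))/(6·100000) = 9/12800 m
Load 2 — uniform load w=7 kN/m over full span:
  y_2 = -wx²(x²-4Lx+6L²)/(24EI) = -7·(10/3)²·((10/3)²-4·10·(10/3)+6·10²)/(24·100000) = -301/19440 m
Load 3 — applied couple M₀=-8 kN·m at a=5 m (b=L-a=5):
  y_3 = M₀x²/(2EI)  [x≤a] = (-8)·(10/3)²/(2·100000) = -1/2250 m
Superposition: y = Σ y_i = -236777/15552000 m ≈ -0.015225 m

y(10/3) = -236777/15552000 m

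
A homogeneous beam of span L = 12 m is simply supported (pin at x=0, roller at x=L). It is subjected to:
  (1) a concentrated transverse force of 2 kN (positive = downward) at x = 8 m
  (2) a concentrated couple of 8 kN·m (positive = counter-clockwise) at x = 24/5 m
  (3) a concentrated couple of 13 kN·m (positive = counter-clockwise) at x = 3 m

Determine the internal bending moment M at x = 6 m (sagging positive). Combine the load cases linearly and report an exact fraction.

M(6) = -13/2 kN·m

Load 1 — point force P=2 kN at a=8 m (b=L-a=4):
  M_1 = Pbx/L  [x≤a] = 2·4·6/12 = 4 kN·m
Load 2 — applied couple M₀=8 kN·m at a=24/5 m (b=L-a=36/5):
  M_2 = M₀x/L - M₀  [x>a] = 8·6/12 - 8 = -4 kN·m
Load 3 — applied couple M₀=13 kN·m at a=3 m (b=L-a=9):
  M_3 = M₀x/L - M₀  [x>a] = 13·6/12 - 13 = -13/2 kN·m
Superposition: M = Σ M_i = -13/2 kN·m ≈ -6.500000 kN·m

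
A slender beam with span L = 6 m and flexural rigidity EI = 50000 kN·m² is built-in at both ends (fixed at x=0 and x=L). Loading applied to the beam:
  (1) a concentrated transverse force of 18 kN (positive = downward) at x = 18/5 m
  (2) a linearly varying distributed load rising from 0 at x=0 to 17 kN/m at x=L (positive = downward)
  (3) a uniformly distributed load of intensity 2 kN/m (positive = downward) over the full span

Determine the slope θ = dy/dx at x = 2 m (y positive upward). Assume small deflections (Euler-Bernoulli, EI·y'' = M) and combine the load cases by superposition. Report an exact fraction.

Load 1 — point force P=18 kN at a=18/5 m (b=L-a=12/5):
  θ_1 = -Pb²x(2aL-(3a+b)x)/(2L³EI)  [x≤a] = -18·(12/5)²·2·(2·(18/5)·6-(3·(18/5)+(12/5))·2)/(2·6³·50000) = -63/390625 rad
Load 2 — triangular load w₀=17 kN/m (0→w₀ over full span):
  θ_2 = -w₀(2x(L-x)(L-2x)(x+2L)+x²(L-x)²)/(120LEI) = -17·(2·2·(6-2)·(6-2·2)·(2+2·6)+2²·(6-2)²)/(120·6·50000) = -34/140625 rad
Load 3 — uniform load w=2 kN/m over full span:
  θ_3 = -wx(L-x)(L-2x)/(12EI) = -2·2·(6-2)·(6-2·2)/(12·50000) = -1/18750 rad
Superposition: θ = Σ θ_i = -3209/7031250 rad ≈ -0.000456 rad

θ(2) = -3209/7031250 rad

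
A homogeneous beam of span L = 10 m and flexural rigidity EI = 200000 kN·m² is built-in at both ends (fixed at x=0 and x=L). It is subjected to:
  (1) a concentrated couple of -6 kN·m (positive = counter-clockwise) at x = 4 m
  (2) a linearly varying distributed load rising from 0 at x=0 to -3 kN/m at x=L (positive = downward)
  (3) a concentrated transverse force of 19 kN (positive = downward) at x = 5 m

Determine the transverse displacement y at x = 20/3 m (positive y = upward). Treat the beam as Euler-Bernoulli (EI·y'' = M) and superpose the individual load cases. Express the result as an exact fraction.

Load 1 — applied couple M₀=-6 kN·m at a=4 m (b=L-a=6):
  y_1 = (R_Ax³/6 - M_Ax²/2 - M₀(x-a)²/2)/EI  [x>a] with R_A=-108/125, M_A=-18/25 = ((-108/125)·(20/3)³/6 - (-18/25)·(20/3)²/2 - (-6)·((20/3)-4)²/2)/200000 = -1/37500 m
Load 2 — triangular load w₀=-3 kN/m (0→w₀ over full span):
  y_2 = -w₀x²(L-x)²(x+2L)/(120LEI) = -(-3)·(20/3)²·(10-(20/3))²·((20/3)+2·10)/(120·10·200000) = 1/6075 m
Load 3 — point force P=19 kN at a=5 m (b=L-a=5):
  y_3 = -Pa²(L-x)²(3bL-(3b+a)(L-x))/(6L³EI)  [x>a] = -19·5²·(10-(20/3))²·(3·5·10-(3·5+5)·(10-(20/3)))/(6·10³·200000) = -19/51840 m
Superposition: y = Σ y_i = -22217/97200000 m ≈ -0.000229 m

y(20/3) = -22217/97200000 m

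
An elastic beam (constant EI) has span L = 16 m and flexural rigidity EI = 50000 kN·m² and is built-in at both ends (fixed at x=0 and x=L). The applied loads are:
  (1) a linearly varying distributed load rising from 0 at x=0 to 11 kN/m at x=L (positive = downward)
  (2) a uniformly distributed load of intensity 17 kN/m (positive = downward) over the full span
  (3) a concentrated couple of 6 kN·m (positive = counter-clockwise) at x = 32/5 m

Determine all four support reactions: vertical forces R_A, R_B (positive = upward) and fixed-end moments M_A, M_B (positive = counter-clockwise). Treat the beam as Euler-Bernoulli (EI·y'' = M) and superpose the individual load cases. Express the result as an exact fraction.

Load 1 — triangular load w₀=11 kN/m (0→w₀ over full span):
  R_A = 3w₀L/20 = 3·11·16/20 = 132/5 kN
  M_A = w₀L²/30 = 11·16²/30 = 1408/15 kN·m
  R_B = 7w₀L/20 = 7·11·16/20 = 308/5 kN
  M_B = -w₀L²/20 = -11·16²/20 = -704/5 kN·m
Load 2 — uniform load w=17 kN/m over full span:
  R_A = wL/2 = 17·16/2 = 136 kN
  M_A = wL²/12 = 17·16²/12 = 1088/3 kN·m
  R_B = wL/2 = 17·16/2 = 136 kN
  M_B = -wL²/12 = -17·16²/12 = -1088/3 kN·m
Load 3 — applied couple M₀=6 kN·m at a=32/5 m (b=L-a=48/5):
  R_A = 6M₀ab/L³ = 6·6·(32/5)·(48/5)/16³ = 27/50 kN
  M_A = M₀b(2a-b)/L² = 6·(48/5)·(2·(32/5)-(48/5))/16² = 18/25 kN·m
  R_B = -6M₀ab/L³ = -6·6·(32/5)·(48/5)/16³ = -27/50 kN
  M_B = M₀a(2b-a)/L² = 6·(32/5)·(2·(48/5)-(32/5))/16² = 48/25 kN·m
Superposition: R_A = 8147/50 kN, M_A = 34294/75 kN·m, R_B = 9853/50 kN, M_B = -37616/75 kN·m

R_A = 8147/50 kN, M_A = 34294/75 kN·m, R_B = 9853/50 kN, M_B = -37616/75 kN·m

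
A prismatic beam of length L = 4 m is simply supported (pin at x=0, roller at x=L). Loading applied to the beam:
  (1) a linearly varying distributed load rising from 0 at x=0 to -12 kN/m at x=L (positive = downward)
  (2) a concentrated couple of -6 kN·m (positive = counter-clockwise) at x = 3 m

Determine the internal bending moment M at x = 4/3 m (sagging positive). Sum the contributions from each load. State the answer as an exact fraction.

M(4/3) = -310/27 kN·m

Load 1 — triangular load w₀=-12 kN/m (0→w₀ over full span):
  M_1 = w₀Lx/6 - w₀x³/(6L) = (-12)·4·(4/3)/6 - (-12)·(4/3)³/(6·4) = -256/27 kN·m
Load 2 — applied couple M₀=-6 kN·m at a=3 m (b=L-a=1):
  M_2 = M₀x/L  [x≤a] = (-6)·(4/3)/4 = -2 kN·m
Superposition: M = Σ M_i = -310/27 kN·m ≈ -11.481481 kN·m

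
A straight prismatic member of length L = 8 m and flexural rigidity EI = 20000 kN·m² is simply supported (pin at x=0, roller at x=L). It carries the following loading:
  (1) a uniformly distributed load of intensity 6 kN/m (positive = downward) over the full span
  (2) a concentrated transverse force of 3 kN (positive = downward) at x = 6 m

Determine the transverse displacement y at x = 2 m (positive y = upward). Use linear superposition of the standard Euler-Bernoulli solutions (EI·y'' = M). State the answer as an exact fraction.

y(2) = -121/10000 m

Load 1 — uniform load w=6 kN/m over full span:
  y_1 = -wx(L³-2Lx²+x³)/(24EI) = -6·2·(8³-2·8·2²+2³)/(24·20000) = -57/5000 m
Load 2 — point force P=3 kN at a=6 m (b=L-a=2):
  y_2 = -Pbx(L²-b²-x²)/(6LEI)  [x≤a] = -3·2·2·(8²-2²-2²)/(6·8·20000) = -7/10000 m
Superposition: y = Σ y_i = -121/10000 m ≈ -0.012100 m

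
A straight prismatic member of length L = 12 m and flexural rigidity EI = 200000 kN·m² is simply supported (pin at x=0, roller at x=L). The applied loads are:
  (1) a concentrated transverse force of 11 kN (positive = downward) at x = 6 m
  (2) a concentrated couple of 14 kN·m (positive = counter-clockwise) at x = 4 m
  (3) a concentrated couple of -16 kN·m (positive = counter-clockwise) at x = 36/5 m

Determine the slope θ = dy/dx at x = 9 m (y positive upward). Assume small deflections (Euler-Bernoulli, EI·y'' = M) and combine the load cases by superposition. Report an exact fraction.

θ(9) = 7841/30000000 rad

Load 1 — point force P=11 kN at a=6 m (b=L-a=6):
  θ_1 = -Pa(2L²-6Lx+3x²+a²)/(6LEI)  [x>a] = -11·6·(2·12²-6·12·9+3·9²+6²)/(6·12·200000) = 297/800000 rad
Load 2 — applied couple M₀=14 kN·m at a=4 m (b=L-a=8):
  θ_2 = (M₀x²/(2L)-M₀(x-a)+C₁)/EI  [x>a] with C₁=M₀(3b²-L²)/(6L)=28/3 = (14·9²/(2·12)-14·(9-4)+(28/3))/200000 = -161/2400000 rad
Load 3 — applied couple M₀=-16 kN·m at a=36/5 m (b=L-a=24/5):
  θ_3 = (M₀x²/(2L)-M₀(x-a)+C₁)/EI  [x>a] with C₁=M₀(3b²-L²)/(6L)=416/25 = ((-16)·9²/(2·12)-(-16)·(9-(36/5))+(416/25))/200000 = -107/2500000 rad
Superposition: θ = Σ θ_i = 7841/30000000 rad ≈ 0.000261 rad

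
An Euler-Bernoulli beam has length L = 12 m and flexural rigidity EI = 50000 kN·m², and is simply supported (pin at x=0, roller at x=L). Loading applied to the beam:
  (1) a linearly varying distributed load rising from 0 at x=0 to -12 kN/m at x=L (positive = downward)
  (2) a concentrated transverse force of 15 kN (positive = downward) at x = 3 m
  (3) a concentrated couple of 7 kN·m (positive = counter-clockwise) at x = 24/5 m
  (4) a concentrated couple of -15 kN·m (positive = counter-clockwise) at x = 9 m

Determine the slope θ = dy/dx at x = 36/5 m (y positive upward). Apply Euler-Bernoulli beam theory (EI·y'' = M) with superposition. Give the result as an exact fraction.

Load 1 — triangular load w₀=-12 kN/m (0→w₀ over full span):
  θ_1 = -w₀(7L⁴-30L²x²+15x⁴)/(360LEI) = -(-12)·(7·12⁴-30·12²·(36/5)²+15·(36/5)⁴)/(360·12·50000) = -4176/1953125 rad
Load 2 — point force P=15 kN at a=3 m (b=L-a=9):
  θ_2 = -Pa(2L²-6Lx+3x²+a²)/(6LEI)  [x>a] = -15·3·(2·12²-6·12·(36/5)+3·(36/5)²+3²)/(6·12·50000) = 1647/2000000 rad
Load 3 — applied couple M₀=7 kN·m at a=24/5 m (b=L-a=36/5):
  θ_3 = (M₀x²/(2L)-M₀(x-a)+C₁)/EI  [x>a] with C₁=M₀(3b²-L²)/(6L)=28/25 = (7·(36/5)²/(2·12)-7·((36/5)-(24/5))+(28/25))/50000 = -7/625000 rad
Load 4 — applied couple M₀=-15 kN·m at a=9 m (b=L-a=3):
  θ_4 = (M₀x²/(2L)+C₁)/EI  [x≤a] with C₁=M₀(3b²-L²)/(6L)=195/8 = ((-15)·(36/5)²/(2·12)+(195/8))/50000 = -321/2000000 rad
Superposition: θ = Σ θ_i = -185789/125000000 rad ≈ -0.001486 rad

θ(36/5) = -185789/125000000 rad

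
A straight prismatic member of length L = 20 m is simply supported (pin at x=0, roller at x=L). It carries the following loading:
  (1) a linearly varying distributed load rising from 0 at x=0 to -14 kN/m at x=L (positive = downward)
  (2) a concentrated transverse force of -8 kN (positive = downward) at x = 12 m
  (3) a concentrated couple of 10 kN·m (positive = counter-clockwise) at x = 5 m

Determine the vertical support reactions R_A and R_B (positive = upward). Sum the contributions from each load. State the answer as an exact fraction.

R_A = -1481/30 kN, R_B = -2959/30 kN

Load 1 — triangular load w₀=-14 kN/m (0→w₀ over full span):
  R_A = w₀L/6 = (-14)·20/6 = -140/3 kN
  R_B = w₀L/3 = (-14)·20/3 = -280/3 kN
Load 2 — point force P=-8 kN at a=12 m (b=L-a=8):
  R_A = Pb/L = (-8)·8/20 = -16/5 kN
  R_B = Pa/L = (-8)·12/20 = -24/5 kN
Load 3 — applied couple M₀=10 kN·m at a=5 m (b=L-a=15):
  R_A = M₀/L = 10/20 = 1/2 kN
  R_B = -M₀/L = -10/20 = -1/2 kN
Superposition: R_A = -1481/30 kN, R_B = -2959/30 kN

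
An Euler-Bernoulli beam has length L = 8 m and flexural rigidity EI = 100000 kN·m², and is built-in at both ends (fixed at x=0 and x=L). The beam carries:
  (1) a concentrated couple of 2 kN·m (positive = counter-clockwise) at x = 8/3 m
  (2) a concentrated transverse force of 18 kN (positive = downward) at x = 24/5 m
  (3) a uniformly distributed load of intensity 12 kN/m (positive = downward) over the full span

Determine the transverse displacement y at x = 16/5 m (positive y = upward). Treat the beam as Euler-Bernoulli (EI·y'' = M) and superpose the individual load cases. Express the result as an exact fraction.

y(16/5) = -74514/48828125 m

Load 1 — applied couple M₀=2 kN·m at a=8/3 m (b=L-a=16/3):
  y_1 = (R_Ax³/6 - M_Ax²/2 - M₀(x-a)²/2)/EI  [x>a] with R_A=1/3, M_A=0 = ((1/3)·(16/5)³/6 - 0·(16/5)²/2 - 2·((16/5)-(8/3))²/2)/100000 = 6/390625 m
Load 2 — point force P=18 kN at a=24/5 m (b=L-a=16/5):
  y_2 = -Pb²x²(3aL-(3a+b)x)/(6L³EI)  [x≤a] = -18·(16/5)²·(16/5)²·(3·(24/5)·8-(3·(24/5)+(16/5))·(16/5))/(6·8³·100000) = -17664/48828125 m
Load 3 — uniform load w=12 kN/m over full span:
  y_3 = -wx²(L-x)²/(24EI) = -12·(16/5)²·(8-(16/5))²/(24·100000) = -2304/1953125 m
Superposition: y = Σ y_i = -74514/48828125 m ≈ -0.001526 m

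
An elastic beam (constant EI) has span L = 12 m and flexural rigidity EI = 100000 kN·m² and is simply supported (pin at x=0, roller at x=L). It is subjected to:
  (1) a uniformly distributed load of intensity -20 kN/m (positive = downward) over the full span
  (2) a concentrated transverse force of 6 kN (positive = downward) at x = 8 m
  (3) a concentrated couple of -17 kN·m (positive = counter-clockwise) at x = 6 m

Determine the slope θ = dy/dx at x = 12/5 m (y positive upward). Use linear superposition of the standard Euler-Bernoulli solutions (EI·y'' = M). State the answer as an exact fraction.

Load 1 — uniform load w=-20 kN/m over full span:
  θ_1 = -w(L³-6Lx²+4x³)/(24EI) = -(-20)·(12³-6·12·(12/5)²+4·(12/5)³)/(24·100000) = 891/78125 rad
Load 2 — point force P=6 kN at a=8 m (b=L-a=4):
  θ_2 = -Pb(L²-b²-3x²)/(6LEI)  [x≤a] = -6·4·(12²-4²-3·(12/5)²)/(6·12·100000) = -173/468750 rad
Load 3 — applied couple M₀=-17 kN·m at a=6 m (b=L-a=6):
  θ_3 = (M₀x²/(2L)+C₁)/EI  [x≤a] with C₁=M₀(3b²-L²)/(6L)=17/2 = ((-17)·(12/5)²/(2·12)+(17/2))/100000 = 221/5000000 rad
Superposition: θ = Σ θ_i = 166199/15000000 rad ≈ 0.011080 rad

θ(12/5) = 166199/15000000 rad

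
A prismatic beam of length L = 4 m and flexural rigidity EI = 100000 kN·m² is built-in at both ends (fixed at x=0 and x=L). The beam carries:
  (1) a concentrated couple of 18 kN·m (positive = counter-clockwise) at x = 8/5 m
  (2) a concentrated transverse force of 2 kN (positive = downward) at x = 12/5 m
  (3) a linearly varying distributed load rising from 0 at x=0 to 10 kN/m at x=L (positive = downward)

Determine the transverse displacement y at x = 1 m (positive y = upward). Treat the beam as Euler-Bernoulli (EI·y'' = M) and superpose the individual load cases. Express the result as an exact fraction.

y(1) = -469/24000000 m

Load 1 — applied couple M₀=18 kN·m at a=8/5 m (b=L-a=12/5):
  y_1 = (R_Ax³/6 - M_Ax²/2)/EI  [x≤a] with R_A=162/25, M_A=54/25 = ((162/25)·1³/6 - (54/25)·1²/2)/100000 = 0 m
Load 2 — point force P=2 kN at a=12/5 m (b=L-a=8/5):
  y_2 = -Pb²x²(3aL-(3a+b)x)/(6L³EI)  [x≤a] = -2·(8/5)²·1²·(3·(12/5)·4-(3·(12/5)+(8/5))·1)/(6·4³·100000) = -1/375000 m
Load 3 — triangular load w₀=10 kN/m (0→w₀ over full span):
  y_3 = -w₀x²(L-x)²(x+2L)/(120LEI) = -10·1²·(4-1)²·(1+2·4)/(120·4·100000) = -27/1600000 m
Superposition: y = Σ y_i = -469/24000000 m ≈ -0.000020 m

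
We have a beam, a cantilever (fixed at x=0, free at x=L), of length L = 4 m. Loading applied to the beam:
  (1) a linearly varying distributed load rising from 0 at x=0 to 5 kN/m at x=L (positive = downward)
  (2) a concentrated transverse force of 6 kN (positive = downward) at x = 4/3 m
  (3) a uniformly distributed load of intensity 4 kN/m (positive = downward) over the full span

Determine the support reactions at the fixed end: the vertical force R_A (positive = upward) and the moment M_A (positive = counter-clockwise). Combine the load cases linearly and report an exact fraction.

R_A = 32 kN, M_A = 200/3 kN·m

Load 1 — triangular load w₀=5 kN/m (0→w₀ over full span):
  R_A = w₀L/2 = 5·4/2 = 10 kN
  M_A = w₀L²/3 = 5·4²/3 = 80/3 kN·m
Load 2 — point force P=6 kN at a=4/3 m (b=L-a=8/3):
  R_A = P = 6 kN
  M_A = Pa = 6·(4/3) = 8 kN·m
Load 3 — uniform load w=4 kN/m over full span:
  R_A = wL = 4·4 = 16 kN
  M_A = wL²/2 = 4·4²/2 = 32 kN·m
Superposition: R_A = 32 kN, M_A = 200/3 kN·m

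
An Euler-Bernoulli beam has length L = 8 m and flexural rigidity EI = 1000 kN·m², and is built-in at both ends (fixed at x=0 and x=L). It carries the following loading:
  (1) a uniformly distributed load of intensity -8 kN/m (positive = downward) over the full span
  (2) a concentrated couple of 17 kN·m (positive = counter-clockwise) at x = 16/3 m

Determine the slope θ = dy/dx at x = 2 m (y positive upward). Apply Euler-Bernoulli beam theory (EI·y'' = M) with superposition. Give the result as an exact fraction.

θ(2) = 79/3000 rad

Load 1 — uniform load w=-8 kN/m over full span:
  θ_1 = -wx(L-x)(L-2x)/(12EI) = -(-8)·2·(8-2)·(8-2·2)/(12·1000) = 4/125 rad
Load 2 — applied couple M₀=17 kN·m at a=16/3 m (b=L-a=8/3):
  θ_2 = (R_Ax²/2 - M_Ax)/EI  [x≤a] with R_A=17/6, M_A=17/3 = ((17/6)·2²/2 - (17/3)·2)/1000 = -17/3000 rad
Superposition: θ = Σ θ_i = 79/3000 rad ≈ 0.026333 rad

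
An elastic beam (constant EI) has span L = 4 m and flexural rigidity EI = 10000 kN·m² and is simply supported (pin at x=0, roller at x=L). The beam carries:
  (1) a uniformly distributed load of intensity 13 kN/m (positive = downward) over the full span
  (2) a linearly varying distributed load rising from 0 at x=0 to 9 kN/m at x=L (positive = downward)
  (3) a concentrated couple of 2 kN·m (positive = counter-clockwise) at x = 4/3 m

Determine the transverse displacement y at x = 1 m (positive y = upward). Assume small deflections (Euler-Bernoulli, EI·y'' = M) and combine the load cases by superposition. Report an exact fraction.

Load 1 — uniform load w=13 kN/m over full span:
  y_1 = -wx(L³-2Lx²+x³)/(24EI) = -13·1·(4³-2·4·1²+1³)/(24·10000) = -247/80000 m
Load 2 — triangular load w₀=9 kN/m (0→w₀ over full span):
  y_2 = -w₀x(7L⁴-10L²x²+3x⁴)/(360LEI) = -9·1·(7·4⁴-10·4²·1²+3·1⁴)/(360·4·10000) = -327/320000 m
Load 3 — applied couple M₀=2 kN·m at a=4/3 m (b=L-a=8/3):
  y_3 = (M₀x³/(6L)+C₁x)/EI  [x≤a] with C₁=M₀(3b²-L²)/(6L)=4/9 = (2·1³/(6·4)+(4/9)·1)/10000 = 19/360000 m
Superposition: y = Σ y_i = -11683/2880000 m ≈ -0.004057 m

y(1) = -11683/2880000 m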